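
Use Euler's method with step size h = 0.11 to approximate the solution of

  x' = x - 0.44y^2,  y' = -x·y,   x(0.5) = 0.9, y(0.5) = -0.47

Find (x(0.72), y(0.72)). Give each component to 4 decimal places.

1.0883, -0.3774

Euler on (x,y): x_{n+1} = x_n + h·x', y_{n+1} = y_n + h·y'.
0.500000: (0.900000, -0.470000); f=(0.802804, 0.423000) → (0.988308, -0.423470)
0.610000: (0.988308, -0.423470); f=(0.909405, 0.418519) → (1.088343, -0.377433)
(x(0.72), y(0.72)) ≈ (1.0883, -0.3774)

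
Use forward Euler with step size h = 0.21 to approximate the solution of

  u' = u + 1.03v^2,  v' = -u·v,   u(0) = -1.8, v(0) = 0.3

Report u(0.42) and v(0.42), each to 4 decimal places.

Euler on (u,v): u_{n+1} = u_n + h·u', v_{n+1} = v_n + h·v'.
0.000000: (-1.800000, 0.300000); f=(-1.707300, 0.540000) → (-2.158533, 0.413400)
0.210000: (-2.158533, 0.413400); f=(-1.982506, 0.892338) → (-2.574859, 0.600791)
(u(0.42), v(0.42)) ≈ (-2.5749, 0.6008)

-2.5749, 0.6008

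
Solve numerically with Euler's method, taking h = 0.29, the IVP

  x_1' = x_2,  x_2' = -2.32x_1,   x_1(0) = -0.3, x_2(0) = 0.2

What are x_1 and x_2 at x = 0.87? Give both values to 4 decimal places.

0.0383, 0.6491

Euler on (x_1,x_2): x_1_{n+1} = x_1_n + h·x_1', x_2_{n+1} = x_2_n + h·x_2'.
0.000000: (-0.300000, 0.200000); f=(0.200000, 0.696000) → (-0.242000, 0.401840)
0.290000: (-0.242000, 0.401840); f=(0.401840, 0.561440) → (-0.125466, 0.564658)
0.580000: (-0.125466, 0.564658); f=(0.564658, 0.291082) → (0.038284, 0.649071)
(x_1(0.87), x_2(0.87)) ≈ (0.0383, 0.6491)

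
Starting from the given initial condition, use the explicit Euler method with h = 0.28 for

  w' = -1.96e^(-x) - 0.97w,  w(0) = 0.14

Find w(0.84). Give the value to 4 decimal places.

Euler: w_{n+1} = w_n + h·f(x_n, w_n).
x=0.000000, w=0.140000: f=-2.095800 → w ← 0.140000 + 0.28·(-2.095800) = -0.446824
x=0.280000, w=-0.446824: f=-1.047917 → w ← -0.446824 + 0.28·(-1.047917) = -0.740241
x=0.560000, w=-0.740241: f=-0.401536 → w ← -0.740241 + 0.28·(-0.401536) = -0.852671
w(0.84) ≈ -0.8527

-0.8527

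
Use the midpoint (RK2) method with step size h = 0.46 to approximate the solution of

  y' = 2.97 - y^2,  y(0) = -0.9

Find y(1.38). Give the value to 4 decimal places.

Midpoint: k1 = f(s_n, y_n); k2 = f(s_n + h/2, y_n + (h/2)·k1); y_{n+1} = y_n + h·k2.
s=0.000000, y=-0.900000:
  k1 = f(0.000000, -0.900000) = 2.160000
  k2 = f(0.230000, -0.403200) = 2.807430
  y ← -0.900000 + 0.46·2.807430 = 0.391418
s=0.460000, y=0.391418:
  k1 = f(0.460000, 0.391418) = 2.816792
  k2 = f(0.690000, 1.039280) = 1.889897
  y ← 0.391418 + 0.46·1.889897 = 1.260770
s=0.920000, y=1.260770:
  k1 = f(0.920000, 1.260770) = 1.380458
  k2 = f(1.150000, 1.578276) = 0.479046
  y ← 1.260770 + 0.46·0.479046 = 1.481131
y(1.38) ≈ 1.4811

1.4811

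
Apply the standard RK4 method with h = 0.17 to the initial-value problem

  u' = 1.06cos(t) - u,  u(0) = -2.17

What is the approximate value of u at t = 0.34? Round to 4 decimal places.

-1.2454

RK4: k1 = f(t_n, u_n); k2 = f(t_n + h/2, u_n + (h/2)·k1); k3 = f(t_n + h/2, u_n + (h/2)·k2); k4 = f(t_n + h, u_n + h·k3); u_{n+1} = u_n + (h/6)·(k1 + 2k2 + 2k3 + k4).
t=0.000000, u=-2.170000:
  k1 = f(0.000000, -2.170000) = 3.230000
  k2 = f(0.085000, -1.895450) = 2.951623
  k3 = f(0.085000, -1.919112) = 2.975285
  k4 = f(0.170000, -1.664202) = 2.708921
  u ← -2.170000 + (0.17/6)·(k1 + 2k2 + 2k3 + k4) = -1.665872
t=0.170000, u=-1.665872:
  k1 = f(0.170000, -1.665872) = 2.710592
  k2 = f(0.255000, -1.435472) = 2.461195
  k3 = f(0.255000, -1.456671) = 2.482394
  k4 = f(0.340000, -1.243865) = 2.243185
  u ← -1.665872 + (0.17/6)·(k1 + 2k2 + 2k3 + k4) = -1.245379
u(0.34) ≈ -1.2454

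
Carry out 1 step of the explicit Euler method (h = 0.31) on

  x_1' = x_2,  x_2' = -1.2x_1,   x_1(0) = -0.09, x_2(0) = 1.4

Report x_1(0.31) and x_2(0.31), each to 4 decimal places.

0.3440, 1.4335

Euler on (x_1,x_2): x_1_{n+1} = x_1_n + h·x_1', x_2_{n+1} = x_2_n + h·x_2'.
0.000000: (-0.090000, 1.400000); f=(1.400000, 0.108000) → (0.344000, 1.433480)
(x_1(0.31), x_2(0.31)) ≈ (0.3440, 1.4335)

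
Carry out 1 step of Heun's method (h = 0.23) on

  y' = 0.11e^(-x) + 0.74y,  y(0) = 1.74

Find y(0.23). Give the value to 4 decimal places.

2.0862

Heun: k1 = f(x_n, y_n); k2 = f(x_n + h, y_n + h·k1); y_{n+1} = y_n + (h/2)·(k1 + k2).
x=0.000000, y=1.740000:
  k1 = f(0.000000, 1.740000) = 1.397600
  k2 = f(0.230000, 2.061448) = 1.612870
  y ← 1.740000 + (0.23/2)·(1.397600 + 1.612870) = 2.086204
y(0.23) ≈ 2.0862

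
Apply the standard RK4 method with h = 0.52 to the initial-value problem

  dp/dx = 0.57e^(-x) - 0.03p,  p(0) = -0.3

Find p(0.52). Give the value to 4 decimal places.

-0.0662

RK4: k1 = f(x_n, p_n); k2 = f(x_n + h/2, p_n + (h/2)·k1); k3 = f(x_n + h/2, p_n + (h/2)·k2); k4 = f(x_n + h, p_n + h·k3); p_{n+1} = p_n + (h/6)·(k1 + 2k2 + 2k3 + k4).
x=0.000000, p=-0.300000:
  k1 = f(0.000000, -0.300000) = 0.579000
  k2 = f(0.260000, -0.149460) = 0.443983
  k3 = f(0.260000, -0.184564) = 0.445036
  k4 = f(0.520000, -0.068581) = 0.340934
  p ← -0.300000 + (0.52/6)·(k1 + 2k2 + 2k3 + k4) = -0.066176
p(0.52) ≈ -0.0662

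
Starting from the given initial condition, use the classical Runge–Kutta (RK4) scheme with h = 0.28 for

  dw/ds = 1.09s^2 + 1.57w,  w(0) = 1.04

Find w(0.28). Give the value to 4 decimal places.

1.6230

RK4: k1 = f(s_n, w_n); k2 = f(s_n + h/2, w_n + (h/2)·k1); k3 = f(s_n + h/2, w_n + (h/2)·k2); k4 = f(s_n + h, w_n + h·k3); w_{n+1} = w_n + (h/6)·(k1 + 2k2 + 2k3 + k4).
s=0.000000, w=1.040000:
  k1 = f(0.000000, 1.040000) = 1.632800
  k2 = f(0.140000, 1.268592) = 2.013053
  k3 = f(0.140000, 1.321827) = 2.096633
  k4 = f(0.280000, 1.627057) = 2.639936
  w ← 1.040000 + (0.28/6)·(k1 + 2k2 + 2k3 + k4) = 1.622965
w(0.28) ≈ 1.6230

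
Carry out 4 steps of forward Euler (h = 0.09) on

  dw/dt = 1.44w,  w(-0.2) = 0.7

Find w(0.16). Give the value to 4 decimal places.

1.1397

Euler: w_{n+1} = w_n + h·f(t_n, w_n).
t=-0.200000, w=0.700000: f=1.008000 → w ← 0.700000 + 0.09·1.008000 = 0.790720
t=-0.110000, w=0.790720: f=1.138637 → w ← 0.790720 + 0.09·1.138637 = 0.893197
t=-0.020000, w=0.893197: f=1.286204 → w ← 0.893197 + 0.09·1.286204 = 1.008956
t=0.070000, w=1.008956: f=1.452896 → w ← 1.008956 + 0.09·1.452896 = 1.139716
w(0.16) ≈ 1.1397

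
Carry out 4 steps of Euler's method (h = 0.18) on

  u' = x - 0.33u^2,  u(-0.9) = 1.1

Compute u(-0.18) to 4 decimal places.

Euler: u_{n+1} = u_n + h·f(x_n, u_n).
x=-0.900000, u=1.100000: f=-1.299300 → u ← 1.100000 + 0.18·(-1.299300) = 0.866126
x=-0.720000, u=0.866126: f=-0.967558 → u ← 0.866126 + 0.18·(-0.967558) = 0.691966
x=-0.540000, u=0.691966: f=-0.698009 → u ← 0.691966 + 0.18·(-0.698009) = 0.566324
x=-0.360000, u=0.566324: f=-0.465839 → u ← 0.566324 + 0.18·(-0.465839) = 0.482473
u(-0.18) ≈ 0.4825

0.4825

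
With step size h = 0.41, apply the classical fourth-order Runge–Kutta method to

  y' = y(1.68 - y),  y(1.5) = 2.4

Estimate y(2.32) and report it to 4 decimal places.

RK4: k1 = f(x_n, y_n); k2 = f(x_n + h/2, y_n + (h/2)·k1); k3 = f(x_n + h/2, y_n + (h/2)·k2); k4 = f(x_n + h, y_n + h·k3); y_{n+1} = y_n + (h/6)·(k1 + 2k2 + 2k3 + k4).
x=1.500000, y=2.400000:
  k1 = f(1.500000, 2.400000) = -1.728000
  k2 = f(1.705000, 2.045760) = -0.748257
  k3 = f(1.705000, 2.246607) = -1.272944
  k4 = f(1.910000, 1.878093) = -0.372037
  y ← 2.400000 + (0.41/6)·(k1 + 2k2 + 2k3 + k4) = 1.980267
x=1.910000, y=1.980267:
  k1 = f(1.910000, 1.980267) = -0.594608
  k2 = f(2.115000, 1.858372) = -0.331482
  k3 = f(2.115000, 1.912313) = -0.444255
  k4 = f(2.320000, 1.798122) = -0.212398
  y ← 1.980267 + (0.41/6)·(k1 + 2k2 + 2k3 + k4) = 1.819104
y(2.32) ≈ 1.8191

1.8191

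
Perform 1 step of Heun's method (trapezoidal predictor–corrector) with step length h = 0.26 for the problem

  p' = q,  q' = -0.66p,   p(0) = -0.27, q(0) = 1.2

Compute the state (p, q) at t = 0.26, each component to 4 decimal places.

Heun on (p,q): k1 = f(t_n, state_n); k2 = f(t_n + h, state_n + h·k1); state_{n+1} = state_n + (h/2)·(k1 + k2).
0.000000: (-0.270000, 1.200000)
  k1 = (1.200000, 0.178200)
  predictor → (0.042000, 1.246332)
  k2 = (1.246332, -0.027720)
  → (0.048023, 1.219562)
(p(0.26), q(0.26)) ≈ (0.0480, 1.2196)

0.0480, 1.2196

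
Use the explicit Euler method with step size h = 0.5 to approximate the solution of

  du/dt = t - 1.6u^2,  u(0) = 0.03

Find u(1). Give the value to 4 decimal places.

0.2786

Euler: u_{n+1} = u_n + h·f(t_n, u_n).
t=0.000000, u=0.030000: f=-0.001440 → u ← 0.030000 + 0.5·(-0.001440) = 0.029280
t=0.500000, u=0.029280: f=0.498628 → u ← 0.029280 + 0.5·0.498628 = 0.278594
u(1) ≈ 0.2786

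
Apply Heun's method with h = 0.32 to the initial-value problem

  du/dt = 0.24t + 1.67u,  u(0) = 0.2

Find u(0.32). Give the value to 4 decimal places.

0.3477

Heun: k1 = f(t_n, u_n); k2 = f(t_n + h, u_n + h·k1); u_{n+1} = u_n + (h/2)·(k1 + k2).
t=0.000000, u=0.200000:
  k1 = f(0.000000, 0.200000) = 0.334000
  k2 = f(0.320000, 0.306880) = 0.589290
  u ← 0.200000 + (0.32/2)·(0.334000 + 0.589290) = 0.347726
u(0.32) ≈ 0.3477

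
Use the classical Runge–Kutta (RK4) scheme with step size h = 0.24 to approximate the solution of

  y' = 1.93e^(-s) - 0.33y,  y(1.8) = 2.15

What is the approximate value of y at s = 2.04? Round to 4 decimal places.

RK4: k1 = f(s_n, y_n); k2 = f(s_n + h/2, y_n + (h/2)·k1); k3 = f(s_n + h/2, y_n + (h/2)·k2); k4 = f(s_n + h, y_n + h·k3); y_{n+1} = y_n + (h/6)·(k1 + 2k2 + 2k3 + k4).
s=1.800000, y=2.150000:
  k1 = f(1.800000, 2.150000) = -0.390473
  k2 = f(1.920000, 2.103143) = -0.411086
  k3 = f(1.920000, 2.100670) = -0.410270
  k4 = f(2.040000, 2.051535) = -0.426051
  y ← 2.150000 + (0.24/6)·(k1 + 2k2 + 2k3 + k4) = 2.051631
y(2.04) ≈ 2.0516

2.0516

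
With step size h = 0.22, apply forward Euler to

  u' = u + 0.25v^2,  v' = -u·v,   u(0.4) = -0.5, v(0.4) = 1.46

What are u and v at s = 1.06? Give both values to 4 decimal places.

-0.3797, 1.9768

Euler on (u,v): u_{n+1} = u_n + h·u', v_{n+1} = v_n + h·v'.
0.400000: (-0.500000, 1.460000); f=(0.032900, 0.730000) → (-0.492762, 1.620600)
0.620000: (-0.492762, 1.620600); f=(0.163824, 0.798570) → (-0.456721, 1.796285)
0.840000: (-0.456721, 1.796285); f=(0.349940, 0.820401) → (-0.379734, 1.976774)
(u(1.06), v(1.06)) ≈ (-0.3797, 1.9768)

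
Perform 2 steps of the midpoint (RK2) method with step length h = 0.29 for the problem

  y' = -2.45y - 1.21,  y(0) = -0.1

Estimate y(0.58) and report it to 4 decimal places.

-0.3782

Midpoint: k1 = f(x_n, y_n); k2 = f(x_n + h/2, y_n + (h/2)·k1); y_{n+1} = y_n + h·k2.
x=0.000000, y=-0.100000:
  k1 = f(0.000000, -0.100000) = -0.965000
  k2 = f(0.145000, -0.239925) = -0.622184
  y ← -0.100000 + 0.29·(-0.622184) = -0.280433
x=0.290000, y=-0.280433:
  k1 = f(0.290000, -0.280433) = -0.522938
  k2 = f(0.435000, -0.356259) = -0.337165
  y ← -0.280433 + 0.29·(-0.337165) = -0.378211
y(0.58) ≈ -0.3782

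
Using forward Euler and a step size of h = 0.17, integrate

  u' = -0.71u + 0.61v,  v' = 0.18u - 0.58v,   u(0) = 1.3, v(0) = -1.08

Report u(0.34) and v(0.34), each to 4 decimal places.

Euler on (u,v): u_{n+1} = u_n + h·u', v_{n+1} = v_n + h·v'.
0.000000: (1.300000, -1.080000); f=(-1.581800, 0.860400) → (1.031094, -0.933732)
0.170000: (1.031094, -0.933732); f=(-1.301653, 0.727161) → (0.809813, -0.810115)
(u(0.34), v(0.34)) ≈ (0.8098, -0.8101)

0.8098, -0.8101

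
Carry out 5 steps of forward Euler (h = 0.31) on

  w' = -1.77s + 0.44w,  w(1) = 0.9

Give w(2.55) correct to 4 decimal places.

Euler: w_{n+1} = w_n + h·f(s_n, w_n).
s=1.000000, w=0.900000: f=-1.374000 → w ← 0.900000 + 0.31·(-1.374000) = 0.474060
s=1.310000, w=0.474060: f=-2.110114 → w ← 0.474060 + 0.31·(-2.110114) = -0.180075
s=1.620000, w=-0.180075: f=-2.946633 → w ← -0.180075 + 0.31·(-2.946633) = -1.093531
s=1.930000, w=-1.093531: f=-3.897254 → w ← -1.093531 + 0.31·(-3.897254) = -2.301680
s=2.240000, w=-2.301680: f=-4.977539 → w ← -2.301680 + 0.31·(-4.977539) = -3.844717
w(2.55) ≈ -3.8447

-3.8447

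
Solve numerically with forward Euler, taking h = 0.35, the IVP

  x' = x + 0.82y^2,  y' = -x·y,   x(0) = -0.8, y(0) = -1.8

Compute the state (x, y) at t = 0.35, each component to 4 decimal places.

-0.1501, -2.3040

Euler on (x,y): x_{n+1} = x_n + h·x', y_{n+1} = y_n + h·y'.
0.000000: (-0.800000, -1.800000); f=(1.856800, -1.440000) → (-0.150120, -2.304000)
(x(0.35), y(0.35)) ≈ (-0.1501, -2.3040)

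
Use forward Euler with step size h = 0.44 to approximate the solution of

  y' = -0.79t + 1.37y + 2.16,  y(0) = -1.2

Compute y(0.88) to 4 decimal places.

Euler: y_{n+1} = y_n + h·f(t_n, y_n).
t=0.000000, y=-1.200000: f=0.516000 → y ← -1.200000 + 0.44·0.516000 = -0.972960
t=0.440000, y=-0.972960: f=0.479445 → y ← -0.972960 + 0.44·0.479445 = -0.762004
y(0.88) ≈ -0.7620

-0.7620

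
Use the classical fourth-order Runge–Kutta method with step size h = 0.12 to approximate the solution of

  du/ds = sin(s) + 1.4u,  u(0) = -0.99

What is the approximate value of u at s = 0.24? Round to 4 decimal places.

-1.3532

RK4: k1 = f(s_n, u_n); k2 = f(s_n + h/2, u_n + (h/2)·k1); k3 = f(s_n + h/2, u_n + (h/2)·k2); k4 = f(s_n + h, u_n + h·k3); u_{n+1} = u_n + (h/6)·(k1 + 2k2 + 2k3 + k4).
s=0.000000, u=-0.990000:
  k1 = f(0.000000, -0.990000) = -1.386000
  k2 = f(0.060000, -1.073160) = -1.442460
  k3 = f(0.060000, -1.076548) = -1.447203
  k4 = f(0.120000, -1.163664) = -1.509418
  u ← -0.990000 + (0.12/6)·(k1 + 2k2 + 2k3 + k4) = -1.163495
s=0.120000, u=-1.163495:
  k1 = f(0.120000, -1.163495) = -1.509181
  k2 = f(0.180000, -1.254046) = -1.576634
  k3 = f(0.180000, -1.258093) = -1.582301
  k4 = f(0.240000, -1.353371) = -1.657017
  u ← -1.163495 + (0.12/6)·(k1 + 2k2 + 2k3 + k4) = -1.353176
u(0.24) ≈ -1.3532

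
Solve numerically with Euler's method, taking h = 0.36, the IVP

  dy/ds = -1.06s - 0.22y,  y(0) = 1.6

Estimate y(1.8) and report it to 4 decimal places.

Euler: y_{n+1} = y_n + h·f(s_n, y_n).
s=0.000000, y=1.600000: f=-0.352000 → y ← 1.600000 + 0.36·(-0.352000) = 1.473280
s=0.360000, y=1.473280: f=-0.705722 → y ← 1.473280 + 0.36·(-0.705722) = 1.219220
s=0.720000, y=1.219220: f=-1.031428 → y ← 1.219220 + 0.36·(-1.031428) = 0.847906
s=1.080000, y=0.847906: f=-1.331339 → y ← 0.847906 + 0.36·(-1.331339) = 0.368624
s=1.440000, y=0.368624: f=-1.607497 → y ← 0.368624 + 0.36·(-1.607497) = -0.210075
y(1.8) ≈ -0.2101

-0.2101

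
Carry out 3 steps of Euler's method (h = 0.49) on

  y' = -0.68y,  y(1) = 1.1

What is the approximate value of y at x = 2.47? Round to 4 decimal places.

Euler: y_{n+1} = y_n + h·f(x_n, y_n).
x=1.000000, y=1.100000: f=-0.748000 → y ← 1.100000 + 0.49·(-0.748000) = 0.733480
x=1.490000, y=0.733480: f=-0.498766 → y ← 0.733480 + 0.49·(-0.498766) = 0.489084
x=1.980000, y=0.489084: f=-0.332577 → y ← 0.489084 + 0.49·(-0.332577) = 0.326122
y(2.47) ≈ 0.3261

0.3261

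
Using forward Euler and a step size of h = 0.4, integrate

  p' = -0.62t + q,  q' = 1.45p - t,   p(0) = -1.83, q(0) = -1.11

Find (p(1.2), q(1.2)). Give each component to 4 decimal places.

-4.9003, -5.8505

Euler on (p,q): p_{n+1} = p_n + h·p', q_{n+1} = q_n + h·q'.
0.000000: (-1.830000, -1.110000); f=(-1.110000, -2.653500) → (-2.274000, -2.171400)
0.400000: (-2.274000, -2.171400); f=(-2.419400, -3.697300) → (-3.241760, -3.650320)
0.800000: (-3.241760, -3.650320); f=(-4.146320, -5.500552) → (-4.900288, -5.850541)
(p(1.2), q(1.2)) ≈ (-4.9003, -5.8505)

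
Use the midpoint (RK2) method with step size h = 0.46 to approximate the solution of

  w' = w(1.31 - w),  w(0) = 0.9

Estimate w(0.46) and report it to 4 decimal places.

Midpoint: k1 = f(x_n, w_n); k2 = f(x_n + h/2, w_n + (h/2)·k1); w_{n+1} = w_n + h·k2.
x=0.000000, w=0.900000:
  k1 = f(0.000000, 0.900000) = 0.369000
  k2 = f(0.230000, 0.984870) = 0.320211
  w ← 0.900000 + 0.46·0.320211 = 1.047297
w(0.46) ≈ 1.0473

1.0473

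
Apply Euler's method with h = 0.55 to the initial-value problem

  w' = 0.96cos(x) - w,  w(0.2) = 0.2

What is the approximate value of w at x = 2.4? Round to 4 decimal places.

0.0516

Euler: w_{n+1} = w_n + h·f(x_n, w_n).
x=0.200000, w=0.200000: f=0.740864 → w ← 0.200000 + 0.55·0.740864 = 0.607475
x=0.750000, w=0.607475: f=0.094946 → w ← 0.607475 + 0.55·0.094946 = 0.659696
x=1.300000, w=0.659696: f=-0.402897 → w ← 0.659696 + 0.55·(-0.402897) = 0.438102
x=1.850000, w=0.438102: f=-0.702669 → w ← 0.438102 + 0.55·(-0.702669) = 0.051634
w(2.4) ≈ 0.0516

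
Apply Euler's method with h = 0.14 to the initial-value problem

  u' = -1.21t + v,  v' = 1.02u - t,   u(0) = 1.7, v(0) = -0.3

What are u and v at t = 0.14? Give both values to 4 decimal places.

Euler on (u,v): u_{n+1} = u_n + h·u', v_{n+1} = v_n + h·v'.
0.000000: (1.700000, -0.300000); f=(-0.300000, 1.734000) → (1.658000, -0.057240)
(u(0.14), v(0.14)) ≈ (1.6580, -0.0572)

1.6580, -0.0572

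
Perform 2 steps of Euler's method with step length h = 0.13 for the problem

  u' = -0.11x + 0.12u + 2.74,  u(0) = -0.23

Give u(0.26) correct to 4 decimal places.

Euler: u_{n+1} = u_n + h·f(x_n, u_n).
x=0.000000, u=-0.230000: f=2.712400 → u ← -0.230000 + 0.13·2.712400 = 0.122612
x=0.130000, u=0.122612: f=2.740413 → u ← 0.122612 + 0.13·2.740413 = 0.478866
u(0.26) ≈ 0.4789

0.4789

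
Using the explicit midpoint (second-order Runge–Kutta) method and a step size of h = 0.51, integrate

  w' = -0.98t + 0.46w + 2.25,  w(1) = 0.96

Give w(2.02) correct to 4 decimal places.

Midpoint: k1 = f(t_n, w_n); k2 = f(t_n + h/2, w_n + (h/2)·k1); w_{n+1} = w_n + h·k2.
t=1.000000, w=0.960000:
  k1 = f(1.000000, 0.960000) = 1.711600
  k2 = f(1.255000, 1.396458) = 1.662471
  w ← 0.960000 + 0.51·1.662471 = 1.807860
t=1.510000, w=1.807860:
  k1 = f(1.510000, 1.807860) = 1.601816
  k2 = f(1.765000, 2.216323) = 1.539809
  w ← 1.807860 + 0.51·1.539809 = 2.593162
w(2.02) ≈ 2.5932

2.5932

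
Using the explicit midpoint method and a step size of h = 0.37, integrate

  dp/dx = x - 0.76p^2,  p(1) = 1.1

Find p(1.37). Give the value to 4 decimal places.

1.1889

Midpoint: k1 = f(x_n, p_n); k2 = f(x_n + h/2, p_n + (h/2)·k1); p_{n+1} = p_n + h·k2.
x=1.000000, p=1.100000:
  k1 = f(1.000000, 1.100000) = 0.080400
  k2 = f(1.185000, 1.114874) = 0.240363
  p ← 1.100000 + 0.37·0.240363 = 1.188934
p(1.37) ≈ 1.1889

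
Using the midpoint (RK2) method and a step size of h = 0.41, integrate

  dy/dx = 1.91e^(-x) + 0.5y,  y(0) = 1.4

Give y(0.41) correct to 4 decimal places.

Midpoint: k1 = f(x_n, y_n); k2 = f(x_n + h/2, y_n + (h/2)·k1); y_{n+1} = y_n + h·k2.
x=0.000000, y=1.400000:
  k1 = f(0.000000, 1.400000) = 2.610000
  k2 = f(0.205000, 1.935050) = 2.523501
  y ← 1.400000 + 0.41·2.523501 = 2.434636
y(0.41) ≈ 2.4346

2.4346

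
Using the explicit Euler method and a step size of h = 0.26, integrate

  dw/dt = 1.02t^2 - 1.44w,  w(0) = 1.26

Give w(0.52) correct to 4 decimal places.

Euler: w_{n+1} = w_n + h·f(t_n, w_n).
t=0.000000, w=1.260000: f=-1.814400 → w ← 1.260000 + 0.26·(-1.814400) = 0.788256
t=0.260000, w=0.788256: f=-1.066137 → w ← 0.788256 + 0.26·(-1.066137) = 0.511060
w(0.52) ≈ 0.5111

0.5111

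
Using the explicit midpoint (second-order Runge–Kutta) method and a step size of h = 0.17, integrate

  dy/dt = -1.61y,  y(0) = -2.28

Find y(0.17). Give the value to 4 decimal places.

-1.7414

Midpoint: k1 = f(t_n, y_n); k2 = f(t_n + h/2, y_n + (h/2)·k1); y_{n+1} = y_n + h·k2.
t=0.000000, y=-2.280000:
  k1 = f(0.000000, -2.280000) = 3.670800
  k2 = f(0.085000, -1.967982) = 3.168451
  y ← -2.280000 + 0.17·3.168451 = -1.741363
y(0.17) ≈ -1.7414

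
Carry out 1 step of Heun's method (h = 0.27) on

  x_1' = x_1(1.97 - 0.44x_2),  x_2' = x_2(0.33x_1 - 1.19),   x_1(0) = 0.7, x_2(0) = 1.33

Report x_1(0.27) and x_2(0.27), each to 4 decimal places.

Heun on (x_1,x_2): k1 = f(s_n, state_n); k2 = f(s_n + h, state_n + h·k1); state_{n+1} = state_n + (h/2)·(k1 + k2).
0.000000: (0.700000, 1.330000)
  k1 = (0.969360, -1.275470)
  predictor → (0.961727, 0.985623)
  k2 = (1.477526, -0.860084)
  → (1.030330, 1.041700)
(x_1(0.27), x_2(0.27)) ≈ (1.0303, 1.0417)

1.0303, 1.0417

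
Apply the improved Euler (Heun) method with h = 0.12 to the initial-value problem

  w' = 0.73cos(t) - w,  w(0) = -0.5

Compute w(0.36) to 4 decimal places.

Heun: k1 = f(t_n, w_n); k2 = f(t_n + h, w_n + h·k1); w_{n+1} = w_n + (h/2)·(k1 + k2).
t=0.000000, w=-0.500000:
  k1 = f(0.000000, -0.500000) = 1.230000
  k2 = f(0.120000, -0.352400) = 1.077150
  w ← -0.500000 + (0.12/2)·(1.230000 + 1.077150) = -0.361571
t=0.120000, w=-0.361571:
  k1 = f(0.120000, -0.361571) = 1.086321
  k2 = f(0.240000, -0.231212) = 0.940289
  w ← -0.361571 + (0.12/2)·(1.086321 + 0.940289) = -0.239974
t=0.240000, w=-0.239974:
  k1 = f(0.240000, -0.239974) = 0.949051
  k2 = f(0.360000, -0.126088) = 0.809293
  w ← -0.239974 + (0.12/2)·(0.949051 + 0.809293) = -0.134474
w(0.36) ≈ -0.1345

-0.1345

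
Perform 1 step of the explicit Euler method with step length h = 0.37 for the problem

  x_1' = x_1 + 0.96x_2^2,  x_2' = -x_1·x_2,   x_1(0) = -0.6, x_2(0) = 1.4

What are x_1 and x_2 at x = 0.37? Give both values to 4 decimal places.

-0.1258, 1.7108

Euler on (x_1,x_2): x_1_{n+1} = x_1_n + h·x_1', x_2_{n+1} = x_2_n + h·x_2'.
0.000000: (-0.600000, 1.400000); f=(1.281600, 0.840000) → (-0.125808, 1.710800)
(x_1(0.37), x_2(0.37)) ≈ (-0.1258, 1.7108)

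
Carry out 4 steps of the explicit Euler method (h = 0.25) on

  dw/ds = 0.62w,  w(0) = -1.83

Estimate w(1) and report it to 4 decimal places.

-3.2567

Euler: w_{n+1} = w_n + h·f(s_n, w_n).
s=0.000000, w=-1.830000: f=-1.134600 → w ← -1.830000 + 0.25·(-1.134600) = -2.113650
s=0.250000, w=-2.113650: f=-1.310463 → w ← -2.113650 + 0.25·(-1.310463) = -2.441266
s=0.500000, w=-2.441266: f=-1.513585 → w ← -2.441266 + 0.25·(-1.513585) = -2.819662
s=0.750000, w=-2.819662: f=-1.748190 → w ← -2.819662 + 0.25·(-1.748190) = -3.256710
w(1) ≈ -3.2567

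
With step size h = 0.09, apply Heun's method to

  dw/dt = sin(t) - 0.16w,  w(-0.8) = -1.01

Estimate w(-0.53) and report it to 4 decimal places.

-1.1295

Heun: k1 = f(t_n, w_n); k2 = f(t_n + h, w_n + h·k1); w_{n+1} = w_n + (h/2)·(k1 + k2).
t=-0.800000, w=-1.010000:
  k1 = f(-0.800000, -1.010000) = -0.555756
  k2 = f(-0.710000, -1.060018) = -0.482231
  w ← -1.010000 + (0.09/2)·(-0.555756 + (-0.482231)) = -1.056709
t=-0.710000, w=-1.056709:
  k1 = f(-0.710000, -1.056709) = -0.482760
  k2 = f(-0.620000, -1.100158) = -0.405010
  w ← -1.056709 + (0.09/2)·(-0.482760 + (-0.405010)) = -1.096659
t=-0.620000, w=-1.096659:
  k1 = f(-0.620000, -1.096659) = -0.405570
  k2 = f(-0.530000, -1.133160) = -0.324228
  w ← -1.096659 + (0.09/2)·(-0.405570 + (-0.324228)) = -1.129500
w(-0.53) ≈ -1.1295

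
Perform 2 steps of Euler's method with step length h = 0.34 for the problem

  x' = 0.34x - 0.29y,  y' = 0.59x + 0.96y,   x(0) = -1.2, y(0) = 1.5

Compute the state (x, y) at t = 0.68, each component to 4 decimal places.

-1.8309, 2.0215

Euler on (x,y): x_{n+1} = x_n + h·x', y_{n+1} = y_n + h·y'.
0.000000: (-1.200000, 1.500000); f=(-0.843000, 0.732000) → (-1.486620, 1.748880)
0.340000: (-1.486620, 1.748880); f=(-1.012626, 0.801819) → (-1.830913, 2.021498)
(x(0.68), y(0.68)) ≈ (-1.8309, 2.0215)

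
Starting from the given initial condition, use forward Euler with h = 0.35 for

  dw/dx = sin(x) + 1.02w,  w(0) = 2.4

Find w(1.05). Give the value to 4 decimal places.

Euler: w_{n+1} = w_n + h·f(x_n, w_n).
x=0.000000, w=2.400000: f=2.448000 → w ← 2.400000 + 0.35·2.448000 = 3.256800
x=0.350000, w=3.256800: f=3.664834 → w ← 3.256800 + 0.35·3.664834 = 4.539492
x=0.700000, w=4.539492: f=5.274499 → w ← 4.539492 + 0.35·5.274499 = 6.385567
w(1.05) ≈ 6.3856

6.3856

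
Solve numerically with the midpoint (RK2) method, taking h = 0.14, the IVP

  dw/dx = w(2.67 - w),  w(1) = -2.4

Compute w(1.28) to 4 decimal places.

-16.6986

Midpoint: k1 = f(x_n, w_n); k2 = f(x_n + h/2, w_n + (h/2)·k1); w_{n+1} = w_n + h·k2.
x=1.000000, w=-2.400000:
  k1 = f(1.000000, -2.400000) = -12.168000
  k2 = f(1.070000, -3.251760) = -19.256142
  w ← -2.400000 + 0.14·(-19.256142) = -5.095860
x=1.140000, w=-5.095860:
  k1 = f(1.140000, -5.095860) = -39.573734
  k2 = f(1.210000, -7.866021) = -82.876568
  w ← -5.095860 + 0.14·(-82.876568) = -16.698580
w(1.28) ≈ -16.6986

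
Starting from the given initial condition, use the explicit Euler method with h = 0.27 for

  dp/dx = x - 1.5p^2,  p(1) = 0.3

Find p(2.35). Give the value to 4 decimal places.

1.1681

Euler: p_{n+1} = p_n + h·f(x_n, p_n).
x=1.000000, p=0.300000: f=0.865000 → p ← 0.300000 + 0.27·0.865000 = 0.533550
x=1.270000, p=0.533550: f=0.842987 → p ← 0.533550 + 0.27·0.842987 = 0.761156
x=1.540000, p=0.761156: f=0.670961 → p ← 0.761156 + 0.27·0.670961 = 0.942316
x=1.810000, p=0.942316: f=0.478061 → p ← 0.942316 + 0.27·0.478061 = 1.071392
x=2.080000, p=1.071392: f=0.358177 → p ← 1.071392 + 0.27·0.358177 = 1.168100
p(2.35) ≈ 1.1681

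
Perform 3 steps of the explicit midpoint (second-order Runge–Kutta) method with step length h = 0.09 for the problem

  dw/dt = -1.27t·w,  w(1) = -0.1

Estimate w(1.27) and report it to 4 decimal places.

Midpoint: k1 = f(t_n, w_n); k2 = f(t_n + h/2, w_n + (h/2)·k1); w_{n+1} = w_n + h·k2.
t=1.000000, w=-0.100000:
  k1 = f(1.000000, -0.100000) = 0.127000
  k2 = f(1.045000, -0.094285) = 0.125130
  w ← -0.100000 + 0.09·0.125130 = -0.088738
t=1.090000, w=-0.088738:
  k1 = f(1.090000, -0.088738) = 0.122840
  k2 = f(1.135000, -0.083210) = 0.119944
  w ← -0.088738 + 0.09·0.119944 = -0.077943
t=1.180000, w=-0.077943:
  k1 = f(1.180000, -0.077943) = 0.116806
  k2 = f(1.225000, -0.072687) = 0.113083
  w ← -0.077943 + 0.09·0.113083 = -0.067766
w(1.27) ≈ -0.0678

-0.0678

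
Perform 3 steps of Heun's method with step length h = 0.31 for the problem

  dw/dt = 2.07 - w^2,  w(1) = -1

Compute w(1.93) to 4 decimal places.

0.5829

Heun: k1 = f(t_n, w_n); k2 = f(t_n + h, w_n + h·k1); w_{n+1} = w_n + (h/2)·(k1 + k2).
t=1.000000, w=-1.000000:
  k1 = f(1.000000, -1.000000) = 1.070000
  k2 = f(1.310000, -0.668300) = 1.623375
  w ← -1.000000 + (0.31/2)·(1.070000 + 1.623375) = -0.582527
t=1.310000, w=-0.582527:
  k1 = f(1.310000, -0.582527) = 1.730662
  k2 = f(1.620000, -0.046021) = 2.067882
  w ← -0.582527 + (0.31/2)·(1.730662 + 2.067882) = 0.006248
t=1.620000, w=0.006248:
  k1 = f(1.620000, 0.006248) = 2.069961
  k2 = f(1.930000, 0.647935) = 1.650180
  w ← 0.006248 + (0.31/2)·(2.069961 + 1.650180) = 0.582869
w(1.93) ≈ 0.5829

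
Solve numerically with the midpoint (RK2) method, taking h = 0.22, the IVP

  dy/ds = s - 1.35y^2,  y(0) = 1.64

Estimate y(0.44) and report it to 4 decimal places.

Midpoint: k1 = f(s_n, y_n); k2 = f(s_n + h/2, y_n + (h/2)·k1); y_{n+1} = y_n + h·k2.
s=0.000000, y=1.640000:
  k1 = f(0.000000, 1.640000) = -3.630960
  k2 = f(0.110000, 1.240594) = -1.967751
  y ← 1.640000 + 0.22·(-1.967751) = 1.207095
s=0.220000, y=1.207095:
  k1 = f(0.220000, 1.207095) = -1.747055
  k2 = f(0.330000, 1.014919) = -1.060581
  y ← 1.207095 + 0.22·(-1.060581) = 0.973767
y(0.44) ≈ 0.9738

0.9738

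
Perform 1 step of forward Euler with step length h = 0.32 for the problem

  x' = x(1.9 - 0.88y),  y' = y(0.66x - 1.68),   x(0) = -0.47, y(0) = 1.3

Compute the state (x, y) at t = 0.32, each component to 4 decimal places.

-0.5837, 0.4721

Euler on (x,y): x_{n+1} = x_n + h·x', y_{n+1} = y_n + h·y'.
0.000000: (-0.470000, 1.300000); f=(-0.355320, -2.587260) → (-0.583702, 0.472077)
(x(0.32), y(0.32)) ≈ (-0.5837, 0.4721)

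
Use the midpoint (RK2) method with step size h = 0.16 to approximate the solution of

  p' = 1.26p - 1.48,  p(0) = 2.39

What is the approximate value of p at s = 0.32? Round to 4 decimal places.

Midpoint: k1 = f(s_n, p_n); k2 = f(s_n + h/2, p_n + (h/2)·k1); p_{n+1} = p_n + h·k2.
s=0.000000, p=2.390000:
  k1 = f(0.000000, 2.390000) = 1.531400
  k2 = f(0.080000, 2.512512) = 1.685765
  p ← 2.390000 + 0.16·1.685765 = 2.659722
s=0.160000, p=2.659722:
  k1 = f(0.160000, 2.659722) = 1.871250
  k2 = f(0.240000, 2.809422) = 2.059872
  p ← 2.659722 + 0.16·2.059872 = 2.989302
p(0.32) ≈ 2.9893

2.9893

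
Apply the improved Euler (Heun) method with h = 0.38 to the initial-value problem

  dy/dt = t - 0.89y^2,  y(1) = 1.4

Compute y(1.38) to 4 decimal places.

1.3097

Heun: k1 = f(t_n, y_n); k2 = f(t_n + h, y_n + h·k1); y_{n+1} = y_n + (h/2)·(k1 + k2).
t=1.000000, y=1.400000:
  k1 = f(1.000000, 1.400000) = -0.744400
  k2 = f(1.380000, 1.117128) = 0.269302
  y ← 1.400000 + (0.38/2)·(-0.744400 + 0.269302) = 1.309731
y(1.38) ≈ 1.3097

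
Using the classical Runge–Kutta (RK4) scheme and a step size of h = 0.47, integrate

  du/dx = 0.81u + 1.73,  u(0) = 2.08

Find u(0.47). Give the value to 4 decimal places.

4.0329

RK4: k1 = f(x_n, u_n); k2 = f(x_n + h/2, u_n + (h/2)·k1); k3 = f(x_n + h/2, u_n + (h/2)·k2); k4 = f(x_n + h, u_n + h·k3); u_{n+1} = u_n + (h/6)·(k1 + 2k2 + 2k3 + k4).
x=0.000000, u=2.080000:
  k1 = f(0.000000, 2.080000) = 3.414800
  k2 = f(0.235000, 2.882478) = 4.064807
  k3 = f(0.235000, 3.035230) = 4.188536
  k4 = f(0.470000, 4.048612) = 5.009376
  u ← 2.080000 + (0.47/6)·(k1 + 2k2 + 2k3 + k4) = 4.032918
u(0.47) ≈ 4.0329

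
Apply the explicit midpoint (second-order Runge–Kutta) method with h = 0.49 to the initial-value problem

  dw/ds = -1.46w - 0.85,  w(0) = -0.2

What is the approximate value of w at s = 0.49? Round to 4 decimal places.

Midpoint: k1 = f(s_n, w_n); k2 = f(s_n + h/2, w_n + (h/2)·k1); w_{n+1} = w_n + h·k2.
s=0.000000, w=-0.200000:
  k1 = f(0.000000, -0.200000) = -0.558000
  k2 = f(0.245000, -0.336710) = -0.358403
  w ← -0.200000 + 0.49·(-0.358403) = -0.375618
w(0.49) ≈ -0.3756

-0.3756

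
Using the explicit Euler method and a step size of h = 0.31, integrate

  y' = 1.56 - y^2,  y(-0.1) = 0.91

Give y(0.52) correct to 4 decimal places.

1.2198

Euler: y_{n+1} = y_n + h·f(x_n, y_n).
x=-0.100000, y=0.910000: f=0.731900 → y ← 0.910000 + 0.31·0.731900 = 1.136889
x=0.210000, y=1.136889: f=0.267483 → y ← 1.136889 + 0.31·0.267483 = 1.219809
y(0.52) ≈ 1.2198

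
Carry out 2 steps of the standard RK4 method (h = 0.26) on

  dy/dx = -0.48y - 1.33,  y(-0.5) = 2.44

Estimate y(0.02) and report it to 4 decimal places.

RK4: k1 = f(x_n, y_n); k2 = f(x_n + h/2, y_n + (h/2)·k1); k3 = f(x_n + h/2, y_n + (h/2)·k2); k4 = f(x_n + h, y_n + h·k3); y_{n+1} = y_n + (h/6)·(k1 + 2k2 + 2k3 + k4).
x=-0.500000, y=2.440000:
  k1 = f(-0.500000, 2.440000) = -2.501200
  k2 = f(-0.370000, 2.114844) = -2.345125
  k3 = f(-0.370000, 2.135134) = -2.354864
  k4 = f(-0.240000, 1.827735) = -2.207313
  y ← 2.440000 + (0.26/6)·(k1 + 2k2 + 2k3 + k4) = 1.828632
x=-0.240000, y=1.828632:
  k1 = f(-0.240000, 1.828632) = -2.207743
  k2 = f(-0.110000, 1.541625) = -2.069980
  k3 = f(-0.110000, 1.559535) = -2.078577
  k4 = f(0.020000, 1.288202) = -1.948337
  y ← 1.828632 + (0.26/6)·(k1 + 2k2 + 2k3 + k4) = 1.288994
y(0.02) ≈ 1.2890

1.2890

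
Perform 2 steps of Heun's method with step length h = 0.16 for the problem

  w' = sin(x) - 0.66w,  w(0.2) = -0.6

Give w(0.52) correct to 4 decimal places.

-0.3829

Heun: k1 = f(x_n, w_n); k2 = f(x_n + h, w_n + h·k1); w_{n+1} = w_n + (h/2)·(k1 + k2).
x=0.200000, w=-0.600000:
  k1 = f(0.200000, -0.600000) = 0.594669
  k2 = f(0.360000, -0.504853) = 0.685477
  w ← -0.600000 + (0.16/2)·(0.594669 + 0.685477) = -0.497588
x=0.360000, w=-0.497588:
  k1 = f(0.360000, -0.497588) = 0.680682
  k2 = f(0.520000, -0.388679) = 0.753408
  w ← -0.497588 + (0.16/2)·(0.680682 + 0.753408) = -0.382861
w(0.52) ≈ -0.3829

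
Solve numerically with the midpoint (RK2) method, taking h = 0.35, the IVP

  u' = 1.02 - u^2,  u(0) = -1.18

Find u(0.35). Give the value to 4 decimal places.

-1.3657

Midpoint: k1 = f(t_n, u_n); k2 = f(t_n + h/2, u_n + (h/2)·k1); u_{n+1} = u_n + h·k2.
t=0.000000, u=-1.180000:
  k1 = f(0.000000, -1.180000) = -0.372400
  k2 = f(0.175000, -1.245170) = -0.530448
  u ← -1.180000 + 0.35·(-0.530448) = -1.365657
u(0.35) ≈ -1.3657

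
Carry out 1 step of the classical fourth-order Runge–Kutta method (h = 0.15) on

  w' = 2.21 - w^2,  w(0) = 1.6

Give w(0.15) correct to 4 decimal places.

RK4: k1 = f(t_n, w_n); k2 = f(t_n + h/2, w_n + (h/2)·k1); k3 = f(t_n + h/2, w_n + (h/2)·k2); k4 = f(t_n + h, w_n + h·k3); w_{n+1} = w_n + (h/6)·(k1 + 2k2 + 2k3 + k4).
t=0.000000, w=1.600000:
  k1 = f(0.000000, 1.600000) = -0.350000
  k2 = f(0.075000, 1.573750) = -0.266689
  k3 = f(0.075000, 1.579998) = -0.286395
  k4 = f(0.150000, 1.557041) = -0.214376
  w ← 1.600000 + (0.15/6)·(k1 + 2k2 + 2k3 + k4) = 1.558236
w(0.15) ≈ 1.5582

1.5582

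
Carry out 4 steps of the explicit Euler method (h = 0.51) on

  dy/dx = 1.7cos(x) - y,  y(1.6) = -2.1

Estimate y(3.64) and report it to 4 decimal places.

Euler: y_{n+1} = y_n + h·f(x_n, y_n).
x=1.600000, y=-2.100000: f=2.050361 → y ← -2.100000 + 0.51·2.050361 = -1.054316
x=2.110000, y=-1.054316: f=0.181446 → y ← -1.054316 + 0.51·0.181446 = -0.961778
x=2.620000, y=-0.961778: f=-0.512167 → y ← -0.961778 + 0.51·(-0.512167) = -1.222984
x=3.130000, y=-1.222984: f=-0.476902 → y ← -1.222984 + 0.51·(-0.476902) = -1.466204
y(3.64) ≈ -1.4662

-1.4662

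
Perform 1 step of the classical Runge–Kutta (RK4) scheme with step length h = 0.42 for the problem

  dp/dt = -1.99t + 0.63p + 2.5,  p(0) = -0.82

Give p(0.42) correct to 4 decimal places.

-0.0584

RK4: k1 = f(t_n, p_n); k2 = f(t_n + h/2, p_n + (h/2)·k1); k3 = f(t_n + h/2, p_n + (h/2)·k2); k4 = f(t_n + h, p_n + h·k3); p_{n+1} = p_n + (h/6)·(k1 + 2k2 + 2k3 + k4).
t=0.000000, p=-0.820000:
  k1 = f(0.000000, -0.820000) = 1.983400
  k2 = f(0.210000, -0.403486) = 1.827904
  k3 = f(0.210000, -0.436140) = 1.807332
  k4 = f(0.420000, -0.060921) = 1.625820
  p ← -0.820000 + (0.42/6)·(k1 + 2k2 + 2k3 + k4) = -0.058422
p(0.42) ≈ -0.0584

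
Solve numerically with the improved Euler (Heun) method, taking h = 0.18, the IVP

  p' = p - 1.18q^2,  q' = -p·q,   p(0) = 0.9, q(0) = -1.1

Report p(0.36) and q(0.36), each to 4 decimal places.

Heun on (p,q): k1 = f(x_n, state_n); k2 = f(x_n + h, state_n + h·k1); state_{n+1} = state_n + (h/2)·(k1 + k2).
0.000000: (0.900000, -1.100000)
  k1 = (-0.527800, 0.990000)
  predictor → (0.804996, -0.921800)
  k2 = (-0.197668, 0.742045)
  → (0.834708, -0.944116)
0.180000: (0.834708, -0.944116)
  k1 = (-0.217091, 0.788061)
  predictor → (0.795632, -0.802265)
  k2 = (0.036149, 0.638307)
  → (0.818423, -0.815743)
(p(0.36), q(0.36)) ≈ (0.8184, -0.8157)

0.8184, -0.8157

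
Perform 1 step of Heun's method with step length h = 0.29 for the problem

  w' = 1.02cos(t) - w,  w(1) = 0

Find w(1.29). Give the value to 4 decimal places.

0.0977

Heun: k1 = f(t_n, w_n); k2 = f(t_n + h, w_n + h·k1); w_{n+1} = w_n + (h/2)·(k1 + k2).
t=1.000000, w=0.000000:
  k1 = f(1.000000, 0.000000) = 0.551108
  k2 = f(1.290000, 0.159821) = 0.122842
  w ← 0.000000 + (0.29/2)·(0.551108 + 0.122842) = 0.097723
w(1.29) ≈ 0.0977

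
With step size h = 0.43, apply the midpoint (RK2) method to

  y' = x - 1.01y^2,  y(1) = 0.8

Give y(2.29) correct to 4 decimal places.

Midpoint: k1 = f(x_n, y_n); k2 = f(x_n + h/2, y_n + (h/2)·k1); y_{n+1} = y_n + h·k2.
x=1.000000, y=0.800000:
  k1 = f(1.000000, 0.800000) = 0.353600
  k2 = f(1.215000, 0.876024) = 0.439908
  y ← 0.800000 + 0.43·0.439908 = 0.989160
x=1.430000, y=0.989160:
  k1 = f(1.430000, 0.989160) = 0.441777
  k2 = f(1.645000, 1.084142) = 0.457881
  y ← 0.989160 + 0.43·0.457881 = 1.186049
x=1.860000, y=1.186049:
  k1 = f(1.860000, 1.186049) = 0.439220
  k2 = f(2.075000, 1.280482) = 0.418971
  y ← 1.186049 + 0.43·0.418971 = 1.366207
y(2.29) ≈ 1.3662

1.3662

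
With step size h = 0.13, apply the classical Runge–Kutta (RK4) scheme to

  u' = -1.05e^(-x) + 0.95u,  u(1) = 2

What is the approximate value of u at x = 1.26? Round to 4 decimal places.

RK4: k1 = f(x_n, u_n); k2 = f(x_n + h/2, u_n + (h/2)·k1); k3 = f(x_n + h/2, u_n + (h/2)·k2); k4 = f(x_n + h, u_n + h·k3); u_{n+1} = u_n + (h/6)·(k1 + 2k2 + 2k3 + k4).
x=1.000000, u=2.000000:
  k1 = f(1.000000, 2.000000) = 1.513727
  k2 = f(1.065000, 2.098392) = 1.631508
  k3 = f(1.065000, 2.106048) = 1.638781
  k4 = f(1.130000, 2.213042) = 1.763205
  u ← 2.000000 + (0.13/6)·(k1 + 2k2 + 2k3 + k4) = 2.212713
x=1.130000, u=2.212713:
  k1 = f(1.130000, 2.212713) = 1.762892
  k2 = f(1.195000, 2.327301) = 1.893097
  k3 = f(1.195000, 2.335764) = 1.901137
  k4 = f(1.260000, 2.459860) = 2.039031
  u ← 2.212713 + (0.13/6)·(k1 + 2k2 + 2k3 + k4) = 2.459504
u(1.26) ≈ 2.4595

2.4595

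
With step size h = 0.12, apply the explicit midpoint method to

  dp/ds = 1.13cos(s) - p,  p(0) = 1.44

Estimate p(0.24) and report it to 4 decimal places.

Midpoint: k1 = f(s_n, p_n); k2 = f(s_n + h/2, p_n + (h/2)·k1); p_{n+1} = p_n + h·k2.
s=0.000000, p=1.440000:
  k1 = f(0.000000, 1.440000) = -0.310000
  k2 = f(0.060000, 1.421400) = -0.293433
  p ← 1.440000 + 0.12·(-0.293433) = 1.404788
s=0.120000, p=1.404788:
  k1 = f(0.120000, 1.404788) = -0.282914
  k2 = f(0.180000, 1.387813) = -0.276070
  p ← 1.404788 + 0.12·(-0.276070) = 1.371660
p(0.24) ≈ 1.3717

1.3717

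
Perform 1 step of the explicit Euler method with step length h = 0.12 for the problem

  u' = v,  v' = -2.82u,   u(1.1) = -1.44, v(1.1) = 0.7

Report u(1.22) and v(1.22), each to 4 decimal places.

-1.3560, 1.1873

Euler on (u,v): u_{n+1} = u_n + h·u', v_{n+1} = v_n + h·v'.
1.100000: (-1.440000, 0.700000); f=(0.700000, 4.060800) → (-1.356000, 1.187296)
(u(1.22), v(1.22)) ≈ (-1.3560, 1.1873)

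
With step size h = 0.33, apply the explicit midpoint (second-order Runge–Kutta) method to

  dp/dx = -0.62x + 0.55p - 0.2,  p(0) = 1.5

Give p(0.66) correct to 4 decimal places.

1.8466

Midpoint: k1 = f(x_n, p_n); k2 = f(x_n + h/2, p_n + (h/2)·k1); p_{n+1} = p_n + h·k2.
x=0.000000, p=1.500000:
  k1 = f(0.000000, 1.500000) = 0.625000
  k2 = f(0.165000, 1.603125) = 0.579419
  p ← 1.500000 + 0.33·0.579419 = 1.691208
x=0.330000, p=1.691208:
  k1 = f(0.330000, 1.691208) = 0.525565
  k2 = f(0.495000, 1.777926) = 0.470959
  p ← 1.691208 + 0.33·0.470959 = 1.846625
p(0.66) ≈ 1.8466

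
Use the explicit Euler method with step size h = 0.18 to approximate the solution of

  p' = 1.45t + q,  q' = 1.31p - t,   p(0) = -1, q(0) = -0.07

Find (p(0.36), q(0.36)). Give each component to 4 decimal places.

-1.0207, -0.5770

Euler on (p,q): p_{n+1} = p_n + h·p', q_{n+1} = q_n + h·q'.
0.000000: (-1.000000, -0.070000); f=(-0.070000, -1.310000) → (-1.012600, -0.305800)
0.180000: (-1.012600, -0.305800); f=(-0.044800, -1.506506) → (-1.020664, -0.576971)
(p(0.36), q(0.36)) ≈ (-1.0207, -0.5770)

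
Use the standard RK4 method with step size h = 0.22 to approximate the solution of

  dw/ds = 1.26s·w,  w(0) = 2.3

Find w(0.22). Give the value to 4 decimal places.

RK4: k1 = f(s_n, w_n); k2 = f(s_n + h/2, w_n + (h/2)·k1); k3 = f(s_n + h/2, w_n + (h/2)·k2); k4 = f(s_n + h, w_n + h·k3); w_{n+1} = w_n + (h/6)·(k1 + 2k2 + 2k3 + k4).
s=0.000000, w=2.300000:
  k1 = f(0.000000, 2.300000) = 0.000000
  k2 = f(0.110000, 2.300000) = 0.318780
  k3 = f(0.110000, 2.335066) = 0.323640
  k4 = f(0.220000, 2.371201) = 0.657297
  w ← 2.300000 + (0.22/6)·(k1 + 2k2 + 2k3 + k4) = 2.371212
w(0.22) ≈ 2.3712

2.3712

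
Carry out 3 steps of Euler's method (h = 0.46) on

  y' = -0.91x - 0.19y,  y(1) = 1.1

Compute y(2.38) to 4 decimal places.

-0.8740

Euler: y_{n+1} = y_n + h·f(x_n, y_n).
x=1.000000, y=1.100000: f=-1.119000 → y ← 1.100000 + 0.46·(-1.119000) = 0.585260
x=1.460000, y=0.585260: f=-1.439799 → y ← 0.585260 + 0.46·(-1.439799) = -0.077048
x=1.920000, y=-0.077048: f=-1.732561 → y ← -0.077048 + 0.46·(-1.732561) = -0.874026
y(2.38) ≈ -0.8740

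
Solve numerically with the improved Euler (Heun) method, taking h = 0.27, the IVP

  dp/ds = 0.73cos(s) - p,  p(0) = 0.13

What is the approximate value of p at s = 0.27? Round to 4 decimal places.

Heun: k1 = f(s_n, p_n); k2 = f(s_n + h, p_n + h·k1); p_{n+1} = p_n + (h/2)·(k1 + k2).
s=0.000000, p=0.130000:
  k1 = f(0.000000, 0.130000) = 0.600000
  k2 = f(0.270000, 0.292000) = 0.411553
  p ← 0.130000 + (0.27/2)·(0.600000 + 0.411553) = 0.266560
p(0.27) ≈ 0.2666

0.2666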